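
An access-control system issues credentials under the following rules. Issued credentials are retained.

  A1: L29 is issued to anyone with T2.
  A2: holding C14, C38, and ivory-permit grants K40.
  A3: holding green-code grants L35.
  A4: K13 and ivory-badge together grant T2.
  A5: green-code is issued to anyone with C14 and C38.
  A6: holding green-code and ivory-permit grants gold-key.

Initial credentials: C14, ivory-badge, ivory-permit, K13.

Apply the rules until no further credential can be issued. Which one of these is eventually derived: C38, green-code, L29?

L29

Holding K13 and ivory-badge grants T2 (A4).
Holding T2 grants L29 (A1).
green-code would need C14 and C38 (A5), but C38 is never granted. No rule produces C38, and it is not given.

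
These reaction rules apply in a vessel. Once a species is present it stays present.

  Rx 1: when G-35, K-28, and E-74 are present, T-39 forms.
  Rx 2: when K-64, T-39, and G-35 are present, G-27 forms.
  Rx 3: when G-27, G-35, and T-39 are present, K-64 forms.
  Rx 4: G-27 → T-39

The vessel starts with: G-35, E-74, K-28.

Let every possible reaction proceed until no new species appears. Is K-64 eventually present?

K-64 would need G-27, G-35, and T-39 (Rx 3), but G-27 never forms.

No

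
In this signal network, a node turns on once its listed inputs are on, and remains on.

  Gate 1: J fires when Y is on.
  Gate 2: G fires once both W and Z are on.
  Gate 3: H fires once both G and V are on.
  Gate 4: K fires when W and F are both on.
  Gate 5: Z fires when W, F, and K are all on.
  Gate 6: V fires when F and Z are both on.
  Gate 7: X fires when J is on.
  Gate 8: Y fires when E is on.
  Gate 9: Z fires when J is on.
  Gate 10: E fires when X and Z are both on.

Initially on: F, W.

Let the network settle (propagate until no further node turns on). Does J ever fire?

J would need Y (Gate 1), but Y never turns on.

No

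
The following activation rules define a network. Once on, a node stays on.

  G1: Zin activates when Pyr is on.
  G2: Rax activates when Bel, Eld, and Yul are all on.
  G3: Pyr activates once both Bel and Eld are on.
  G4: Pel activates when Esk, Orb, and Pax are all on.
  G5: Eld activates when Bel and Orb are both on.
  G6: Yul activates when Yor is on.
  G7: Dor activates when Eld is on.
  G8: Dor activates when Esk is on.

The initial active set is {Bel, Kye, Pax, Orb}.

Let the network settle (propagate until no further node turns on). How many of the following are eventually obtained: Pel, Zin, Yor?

G5: Bel and Orb on → Eld on.
Bel and Eld are on, so Pyr activates (G3).
G1: Pyr on → Zin on.
Pel would need Esk, Orb, and Pax (G4), but Esk never turns on.
Zin: reached.
No rule produces Yor, and it is not given.
Reached: Zin — 1 of the 3.

1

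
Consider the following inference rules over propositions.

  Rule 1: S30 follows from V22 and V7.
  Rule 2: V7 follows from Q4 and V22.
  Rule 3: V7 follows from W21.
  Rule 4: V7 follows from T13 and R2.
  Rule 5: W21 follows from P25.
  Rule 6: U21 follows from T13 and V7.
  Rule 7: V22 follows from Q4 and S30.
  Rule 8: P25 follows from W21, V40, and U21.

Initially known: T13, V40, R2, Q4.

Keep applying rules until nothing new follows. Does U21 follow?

From T13 and R2, Rule 4 gives V7.
T13 and V7 hold, so U21 follows (Rule 6).

Yes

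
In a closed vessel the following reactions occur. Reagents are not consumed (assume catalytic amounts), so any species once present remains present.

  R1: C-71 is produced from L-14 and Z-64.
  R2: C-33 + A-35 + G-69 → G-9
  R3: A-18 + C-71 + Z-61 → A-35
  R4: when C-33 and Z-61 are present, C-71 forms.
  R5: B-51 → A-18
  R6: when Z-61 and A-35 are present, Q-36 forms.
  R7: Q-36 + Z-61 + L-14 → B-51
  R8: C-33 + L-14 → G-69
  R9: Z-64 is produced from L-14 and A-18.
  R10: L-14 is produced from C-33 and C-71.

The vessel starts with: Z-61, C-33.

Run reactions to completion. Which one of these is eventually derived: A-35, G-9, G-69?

G-69

C-33 and Z-61 present → C-71 forms (R4).
C-33 and C-71 present → L-14 forms (R10).
C-33 and L-14 present → G-69 forms (R8).
A-35 would need A-18, C-71, and Z-61 (R3), but A-18 never forms. G-9 would need C-33, A-35, and G-69 (R2), but A-35 never forms.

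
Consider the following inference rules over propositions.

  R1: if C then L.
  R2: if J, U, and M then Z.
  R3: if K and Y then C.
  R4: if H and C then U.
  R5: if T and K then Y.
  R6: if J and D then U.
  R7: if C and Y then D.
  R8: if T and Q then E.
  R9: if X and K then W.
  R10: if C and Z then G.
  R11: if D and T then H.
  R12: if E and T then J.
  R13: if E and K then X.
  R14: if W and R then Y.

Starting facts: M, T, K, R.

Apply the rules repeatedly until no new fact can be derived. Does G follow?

G would need C and Z (R10), but Z is never established.

No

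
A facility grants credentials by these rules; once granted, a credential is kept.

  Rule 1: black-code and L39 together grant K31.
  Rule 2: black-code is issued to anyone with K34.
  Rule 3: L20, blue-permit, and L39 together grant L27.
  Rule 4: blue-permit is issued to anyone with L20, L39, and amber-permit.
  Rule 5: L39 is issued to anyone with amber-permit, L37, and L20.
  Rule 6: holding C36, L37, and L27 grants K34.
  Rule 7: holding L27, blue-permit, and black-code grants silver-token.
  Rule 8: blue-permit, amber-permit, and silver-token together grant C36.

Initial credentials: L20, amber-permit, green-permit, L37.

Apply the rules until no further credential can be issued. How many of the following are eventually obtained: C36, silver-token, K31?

0

C36 would need blue-permit, amber-permit, and silver-token (Rule 8), but silver-token is never granted.
silver-token would need L27, blue-permit, and black-code (Rule 7), but black-code is never granted.
K31 would need black-code and L39 (Rule 1), but black-code is never granted.
None of the 3 are reached.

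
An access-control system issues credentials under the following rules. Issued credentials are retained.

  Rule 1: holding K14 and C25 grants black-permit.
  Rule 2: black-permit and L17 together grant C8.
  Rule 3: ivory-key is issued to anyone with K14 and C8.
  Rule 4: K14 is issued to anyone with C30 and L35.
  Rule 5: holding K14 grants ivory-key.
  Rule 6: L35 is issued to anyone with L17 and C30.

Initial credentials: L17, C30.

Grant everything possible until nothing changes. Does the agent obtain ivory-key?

Yes

Holding L17 and C30 grants L35 (Rule 6).
Holding C30 and L35 grants K14 (Rule 4).
Holding K14 grants ivory-key (Rule 5).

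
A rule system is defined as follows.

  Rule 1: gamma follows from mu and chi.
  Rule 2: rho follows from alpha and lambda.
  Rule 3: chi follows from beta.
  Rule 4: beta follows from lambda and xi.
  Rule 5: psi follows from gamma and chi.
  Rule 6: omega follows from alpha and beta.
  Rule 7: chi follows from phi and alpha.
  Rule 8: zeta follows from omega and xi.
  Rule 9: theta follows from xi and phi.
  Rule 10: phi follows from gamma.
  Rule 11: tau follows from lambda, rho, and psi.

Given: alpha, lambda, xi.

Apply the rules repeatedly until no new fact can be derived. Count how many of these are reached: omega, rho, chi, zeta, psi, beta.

From lambda and xi, Rule 4 gives beta.
From alpha and lambda, Rule 2 gives rho.
beta holds, so chi follows (Rule 3).
alpha and beta hold, so omega follows (Rule 6).
From omega and xi, Rule 8 gives zeta.
omega: reached.
rho: reached.
chi: reached.
zeta: reached.
psi would need gamma and chi (Rule 5), but gamma is never established.
beta: reached.
Reached: omega, rho, chi, zeta, and beta — 5 of the 6.

5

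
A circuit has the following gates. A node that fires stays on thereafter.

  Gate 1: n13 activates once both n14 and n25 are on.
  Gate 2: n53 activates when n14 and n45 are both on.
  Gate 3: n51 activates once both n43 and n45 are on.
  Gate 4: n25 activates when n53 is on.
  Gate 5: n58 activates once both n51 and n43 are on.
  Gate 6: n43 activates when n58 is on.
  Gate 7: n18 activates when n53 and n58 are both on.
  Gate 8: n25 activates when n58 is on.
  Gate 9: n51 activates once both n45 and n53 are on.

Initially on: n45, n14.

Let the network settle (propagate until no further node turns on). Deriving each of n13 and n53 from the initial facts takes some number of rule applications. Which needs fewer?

n53: n14 and n45 are on, so n53 activates (Gate 2). [1 rule application]
n13: Gate 2: n14 and n45 on → n53 on. n53 is on, so n25 activates (Gate 4). n14 and n25 are on, so n13 activates (Gate 1). [3 rule applications]
n53 needs fewer.

n53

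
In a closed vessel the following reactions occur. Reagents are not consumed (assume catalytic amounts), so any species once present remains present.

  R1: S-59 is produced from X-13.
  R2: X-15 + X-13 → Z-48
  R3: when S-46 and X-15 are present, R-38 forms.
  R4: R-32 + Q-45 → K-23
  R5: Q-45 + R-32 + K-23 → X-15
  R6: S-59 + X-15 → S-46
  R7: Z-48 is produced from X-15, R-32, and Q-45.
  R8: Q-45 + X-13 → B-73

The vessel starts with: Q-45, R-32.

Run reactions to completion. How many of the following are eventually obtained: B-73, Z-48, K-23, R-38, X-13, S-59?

2

R-32 and Q-45 present → K-23 forms (R4).
Q-45, R-32, and K-23 present → X-15 forms (R5).
X-15, R-32, and Q-45 present → Z-48 forms (R7).
B-73 would need Q-45 and X-13 (R8), but X-13 never forms.
Z-48: reached.
K-23: reached.
R-38 would need S-46 and X-15 (R3), but S-46 never forms.
No rule produces X-13, and it is not given.
S-59 would need X-13 (R1), but X-13 never forms.
Reached: Z-48 and K-23 — 2 of the 6.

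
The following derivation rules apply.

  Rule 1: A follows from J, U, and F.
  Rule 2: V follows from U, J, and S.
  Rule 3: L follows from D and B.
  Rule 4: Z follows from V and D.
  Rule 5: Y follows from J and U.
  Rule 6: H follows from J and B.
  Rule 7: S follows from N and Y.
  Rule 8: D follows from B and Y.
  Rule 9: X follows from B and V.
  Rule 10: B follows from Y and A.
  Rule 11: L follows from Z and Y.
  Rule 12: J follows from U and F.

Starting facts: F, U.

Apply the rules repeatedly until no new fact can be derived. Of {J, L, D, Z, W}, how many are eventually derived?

From U and F, Rule 12 gives J.
J, U, and F hold, so A follows (Rule 1).
From J and U, Rule 5 gives Y.
From Y and A, Rule 10 gives B.
B and Y hold, so D follows (Rule 8).
From D and B, Rule 3 gives L.
J: reached.
L: reached.
D: reached.
Z would need V and D (Rule 4), but V is never established.
No rule produces W, and it is not given.
Reached: J, L, and D — 3 of the 5.

3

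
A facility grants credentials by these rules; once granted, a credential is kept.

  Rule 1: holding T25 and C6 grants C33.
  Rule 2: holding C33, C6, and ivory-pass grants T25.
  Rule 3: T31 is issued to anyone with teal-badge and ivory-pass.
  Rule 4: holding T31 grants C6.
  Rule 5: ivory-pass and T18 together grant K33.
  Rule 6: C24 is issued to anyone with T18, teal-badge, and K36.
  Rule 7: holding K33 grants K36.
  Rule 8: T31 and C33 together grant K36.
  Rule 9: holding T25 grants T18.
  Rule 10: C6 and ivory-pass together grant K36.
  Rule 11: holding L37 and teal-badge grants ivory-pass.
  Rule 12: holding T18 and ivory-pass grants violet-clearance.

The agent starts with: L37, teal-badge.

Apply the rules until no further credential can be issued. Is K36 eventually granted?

Holding L37 and teal-badge grants ivory-pass (Rule 11).
Holding teal-badge and ivory-pass grants T31 (Rule 3).
Holding T31 grants C6 (Rule 4).
Holding C6 and ivory-pass grants K36 (Rule 10).

Yes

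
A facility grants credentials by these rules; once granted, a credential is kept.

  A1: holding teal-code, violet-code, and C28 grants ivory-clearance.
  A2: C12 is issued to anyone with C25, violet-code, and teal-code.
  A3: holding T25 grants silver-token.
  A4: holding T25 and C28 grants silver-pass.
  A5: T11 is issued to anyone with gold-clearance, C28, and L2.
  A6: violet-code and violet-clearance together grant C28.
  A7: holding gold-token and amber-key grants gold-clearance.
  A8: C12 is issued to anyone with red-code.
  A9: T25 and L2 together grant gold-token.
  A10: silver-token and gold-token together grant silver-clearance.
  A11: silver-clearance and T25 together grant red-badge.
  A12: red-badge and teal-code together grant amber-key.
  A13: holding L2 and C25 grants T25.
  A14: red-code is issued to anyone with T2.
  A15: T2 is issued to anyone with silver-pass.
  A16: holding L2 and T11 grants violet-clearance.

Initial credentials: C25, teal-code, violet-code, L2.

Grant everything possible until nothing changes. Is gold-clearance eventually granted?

Yes

Holding L2 and C25 grants T25 (A13).
Holding T25 and L2 grants gold-token (A9).
Holding T25 grants silver-token (A3).
Holding silver-token and gold-token grants silver-clearance (A10).
Holding silver-clearance and T25 grants red-badge (A11).
Holding red-badge and teal-code grants amber-key (A12).
Holding gold-token and amber-key grants gold-clearance (A7).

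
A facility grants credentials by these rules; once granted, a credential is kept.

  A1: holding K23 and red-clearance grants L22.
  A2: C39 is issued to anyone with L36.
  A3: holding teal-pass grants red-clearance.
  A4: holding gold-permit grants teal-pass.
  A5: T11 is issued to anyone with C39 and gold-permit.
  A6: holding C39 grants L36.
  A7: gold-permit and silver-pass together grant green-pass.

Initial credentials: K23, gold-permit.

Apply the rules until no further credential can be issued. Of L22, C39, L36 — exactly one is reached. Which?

L22

Holding gold-permit grants teal-pass (A4).
Holding teal-pass grants red-clearance (A3).
Holding K23 and red-clearance grants L22 (A1).
L36 would need C39 (A6), but C39 is never granted. C39 would need L36 (A2), but L36 is never granted.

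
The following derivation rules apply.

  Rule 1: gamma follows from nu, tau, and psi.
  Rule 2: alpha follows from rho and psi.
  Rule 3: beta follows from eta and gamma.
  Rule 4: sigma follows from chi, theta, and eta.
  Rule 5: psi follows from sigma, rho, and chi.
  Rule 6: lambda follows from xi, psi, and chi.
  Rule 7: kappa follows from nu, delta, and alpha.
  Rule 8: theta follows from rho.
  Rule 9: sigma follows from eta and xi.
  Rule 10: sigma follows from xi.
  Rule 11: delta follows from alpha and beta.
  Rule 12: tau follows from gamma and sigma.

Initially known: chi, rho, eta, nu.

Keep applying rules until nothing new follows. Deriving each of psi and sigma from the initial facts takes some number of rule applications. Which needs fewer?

sigma

sigma: rho holds, so theta follows (Rule 8). chi, theta, and eta hold, so sigma follows (Rule 4). [2 rule applications]
psi: rho holds, so theta follows (Rule 8). From chi, theta, and eta, Rule 4 gives sigma. From sigma, rho, and chi, Rule 5 gives psi. [3 rule applications]
sigma needs fewer.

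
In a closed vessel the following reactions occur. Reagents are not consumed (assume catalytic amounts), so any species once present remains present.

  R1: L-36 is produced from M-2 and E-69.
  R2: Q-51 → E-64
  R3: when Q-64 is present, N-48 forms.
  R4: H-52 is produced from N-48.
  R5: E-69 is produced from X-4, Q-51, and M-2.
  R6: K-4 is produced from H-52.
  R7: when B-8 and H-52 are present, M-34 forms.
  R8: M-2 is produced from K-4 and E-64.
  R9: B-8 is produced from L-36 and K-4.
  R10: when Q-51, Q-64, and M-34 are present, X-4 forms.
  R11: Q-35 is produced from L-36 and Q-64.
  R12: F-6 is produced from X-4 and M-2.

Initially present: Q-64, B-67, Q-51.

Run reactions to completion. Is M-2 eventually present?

Q-51 present → E-64 forms (R2).
Q-64 present → N-48 forms (R3).
N-48 present → H-52 forms (R4).
H-52 present → K-4 forms (R6).
K-4 and E-64 present → M-2 forms (R8).

Yes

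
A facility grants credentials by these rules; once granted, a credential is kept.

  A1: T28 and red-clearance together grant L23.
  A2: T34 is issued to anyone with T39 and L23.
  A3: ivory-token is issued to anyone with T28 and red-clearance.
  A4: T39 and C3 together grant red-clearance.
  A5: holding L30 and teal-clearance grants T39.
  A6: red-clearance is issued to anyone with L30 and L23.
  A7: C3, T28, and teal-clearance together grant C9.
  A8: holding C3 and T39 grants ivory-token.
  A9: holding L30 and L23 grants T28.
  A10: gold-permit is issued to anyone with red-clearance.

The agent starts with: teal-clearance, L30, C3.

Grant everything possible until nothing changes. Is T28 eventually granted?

No

T28 would need L30 and L23 (A9), but L23 is never granted.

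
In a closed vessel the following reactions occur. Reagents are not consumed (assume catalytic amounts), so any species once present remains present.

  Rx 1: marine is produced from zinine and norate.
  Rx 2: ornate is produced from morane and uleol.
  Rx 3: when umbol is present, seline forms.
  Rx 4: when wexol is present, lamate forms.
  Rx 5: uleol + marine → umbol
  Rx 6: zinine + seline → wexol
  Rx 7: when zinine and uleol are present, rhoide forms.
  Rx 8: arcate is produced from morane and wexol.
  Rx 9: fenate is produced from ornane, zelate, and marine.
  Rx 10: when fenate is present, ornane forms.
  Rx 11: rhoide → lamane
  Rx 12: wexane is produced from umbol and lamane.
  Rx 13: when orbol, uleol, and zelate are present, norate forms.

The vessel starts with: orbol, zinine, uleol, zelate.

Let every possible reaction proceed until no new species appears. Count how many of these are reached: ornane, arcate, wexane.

orbol, uleol, and zelate present → norate forms (Rx 13).
zinine and uleol present → rhoide forms (Rx 7).
zinine and norate present → marine forms (Rx 1).
rhoide present → lamane forms (Rx 11).
uleol and marine present → umbol forms (Rx 5).
umbol and lamane present → wexane forms (Rx 12).
ornane would need fenate (Rx 10), but fenate never forms.
arcate would need morane and wexol (Rx 8), but morane never forms.
wexane: reached.
Reached: wexane — 1 of the 3.

1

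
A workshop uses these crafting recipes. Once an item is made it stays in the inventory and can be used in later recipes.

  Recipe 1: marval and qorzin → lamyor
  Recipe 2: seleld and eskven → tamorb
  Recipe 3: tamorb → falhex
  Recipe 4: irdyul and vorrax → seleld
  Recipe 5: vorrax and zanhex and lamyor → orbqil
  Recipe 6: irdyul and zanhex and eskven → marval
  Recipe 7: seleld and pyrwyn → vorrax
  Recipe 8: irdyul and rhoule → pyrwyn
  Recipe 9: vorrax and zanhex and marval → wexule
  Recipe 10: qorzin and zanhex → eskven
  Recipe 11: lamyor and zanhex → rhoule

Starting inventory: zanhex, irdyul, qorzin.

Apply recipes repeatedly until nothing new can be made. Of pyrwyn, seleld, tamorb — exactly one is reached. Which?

Using Recipe 10, qorzin and zanhex make eskven.
Using Recipe 6, irdyul, zanhex, and eskven make marval.
marval and qorzin → lamyor (Recipe 1).
lamyor and zanhex → rhoule (Recipe 11).
Using Recipe 8, irdyul and rhoule make pyrwyn.
tamorb would need seleld and eskven (Recipe 2), but seleld is never obtained. seleld would need irdyul and vorrax (Recipe 4), but vorrax is never obtained.

pyrwyn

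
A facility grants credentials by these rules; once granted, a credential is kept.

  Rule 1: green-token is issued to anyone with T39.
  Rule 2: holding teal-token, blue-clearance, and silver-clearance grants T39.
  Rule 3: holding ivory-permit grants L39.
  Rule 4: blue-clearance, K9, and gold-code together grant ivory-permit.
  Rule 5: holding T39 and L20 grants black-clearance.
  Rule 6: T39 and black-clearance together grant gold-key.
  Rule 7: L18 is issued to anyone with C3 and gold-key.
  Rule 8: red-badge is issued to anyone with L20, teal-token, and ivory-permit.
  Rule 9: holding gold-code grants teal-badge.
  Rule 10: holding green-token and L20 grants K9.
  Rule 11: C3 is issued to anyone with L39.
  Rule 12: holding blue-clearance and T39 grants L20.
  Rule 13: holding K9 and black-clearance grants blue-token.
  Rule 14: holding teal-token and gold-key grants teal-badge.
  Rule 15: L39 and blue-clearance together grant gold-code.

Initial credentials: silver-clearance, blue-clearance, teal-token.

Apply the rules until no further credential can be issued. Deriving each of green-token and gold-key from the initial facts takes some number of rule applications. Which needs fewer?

green-token: Holding teal-token, blue-clearance, and silver-clearance grants T39 (Rule 2). Holding T39 grants green-token (Rule 1). [2 rule applications]
gold-key: Holding teal-token, blue-clearance, and silver-clearance grants T39 (Rule 2). Holding blue-clearance and T39 grants L20 (Rule 12). Holding T39 and L20 grants black-clearance (Rule 5). Holding T39 and black-clearance grants gold-key (Rule 6). [4 rule applications]
green-token needs fewer.

green-token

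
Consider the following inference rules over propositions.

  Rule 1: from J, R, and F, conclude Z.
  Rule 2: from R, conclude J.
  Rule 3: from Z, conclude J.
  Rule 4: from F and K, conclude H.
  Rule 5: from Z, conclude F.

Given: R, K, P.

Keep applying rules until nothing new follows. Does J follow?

R holds, so J follows (Rule 2).

Yes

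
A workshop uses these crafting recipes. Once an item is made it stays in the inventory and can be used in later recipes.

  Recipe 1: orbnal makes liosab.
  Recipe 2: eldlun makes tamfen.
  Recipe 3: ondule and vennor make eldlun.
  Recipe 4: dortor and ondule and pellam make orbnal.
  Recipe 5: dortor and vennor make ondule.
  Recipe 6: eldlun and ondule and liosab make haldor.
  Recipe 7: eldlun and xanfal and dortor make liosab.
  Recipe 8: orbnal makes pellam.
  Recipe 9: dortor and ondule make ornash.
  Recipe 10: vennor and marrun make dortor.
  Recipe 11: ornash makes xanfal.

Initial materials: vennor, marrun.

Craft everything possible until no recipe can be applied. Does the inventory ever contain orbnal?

orbnal would need dortor, ondule, and pellam (Recipe 4), but pellam is never obtained.

No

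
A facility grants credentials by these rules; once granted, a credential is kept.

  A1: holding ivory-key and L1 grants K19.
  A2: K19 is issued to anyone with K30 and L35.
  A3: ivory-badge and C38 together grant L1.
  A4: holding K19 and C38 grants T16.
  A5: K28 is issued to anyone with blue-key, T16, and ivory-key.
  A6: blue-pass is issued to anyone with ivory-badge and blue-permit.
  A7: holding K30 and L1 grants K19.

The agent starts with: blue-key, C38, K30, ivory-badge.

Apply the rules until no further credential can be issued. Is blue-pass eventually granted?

blue-pass would need ivory-badge and blue-permit (A6), but blue-permit is never granted.

No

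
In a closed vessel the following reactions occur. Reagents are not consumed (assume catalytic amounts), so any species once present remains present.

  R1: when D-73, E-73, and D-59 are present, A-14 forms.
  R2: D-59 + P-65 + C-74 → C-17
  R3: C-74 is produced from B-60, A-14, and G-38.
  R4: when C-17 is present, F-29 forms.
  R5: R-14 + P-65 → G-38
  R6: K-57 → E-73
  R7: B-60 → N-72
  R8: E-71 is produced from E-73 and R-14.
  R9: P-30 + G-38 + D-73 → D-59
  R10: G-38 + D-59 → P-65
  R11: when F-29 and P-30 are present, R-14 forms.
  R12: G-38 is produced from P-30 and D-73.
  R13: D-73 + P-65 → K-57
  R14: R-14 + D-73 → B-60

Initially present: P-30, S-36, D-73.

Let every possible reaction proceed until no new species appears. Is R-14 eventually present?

No

R-14 would need F-29 and P-30 (R11), but F-29 never forms.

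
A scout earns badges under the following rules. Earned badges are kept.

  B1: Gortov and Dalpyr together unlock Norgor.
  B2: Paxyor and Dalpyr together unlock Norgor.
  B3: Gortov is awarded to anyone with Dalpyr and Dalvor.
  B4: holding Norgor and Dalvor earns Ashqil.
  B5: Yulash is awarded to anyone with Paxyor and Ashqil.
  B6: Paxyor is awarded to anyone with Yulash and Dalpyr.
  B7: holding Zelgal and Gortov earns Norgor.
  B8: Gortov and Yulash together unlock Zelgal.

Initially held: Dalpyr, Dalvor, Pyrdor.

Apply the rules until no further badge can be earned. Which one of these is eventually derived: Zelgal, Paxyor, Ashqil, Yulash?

With Dalpyr and Dalvor, Gortov is earned (B3).
With Gortov and Dalpyr, Norgor is earned (B1).
With Norgor and Dalvor, Ashqil is earned (B4).
Zelgal would need Gortov and Yulash (B8), but Yulash is never earned. Paxyor would need Yulash and Dalpyr (B6), but Yulash is never earned. Yulash would need Paxyor and Ashqil (B5), but Paxyor is never earned.

Ashqil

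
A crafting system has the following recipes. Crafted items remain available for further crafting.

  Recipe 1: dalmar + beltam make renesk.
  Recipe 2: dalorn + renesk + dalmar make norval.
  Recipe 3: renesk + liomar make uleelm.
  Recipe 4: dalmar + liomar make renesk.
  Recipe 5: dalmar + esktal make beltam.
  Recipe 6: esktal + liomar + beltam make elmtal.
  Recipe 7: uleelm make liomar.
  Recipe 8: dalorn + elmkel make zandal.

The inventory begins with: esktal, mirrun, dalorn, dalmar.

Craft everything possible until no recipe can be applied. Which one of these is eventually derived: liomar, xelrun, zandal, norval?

norval

Using Recipe 5, dalmar and esktal make beltam.
dalmar + beltam → renesk (Recipe 1).
dalorn + renesk + dalmar → norval (Recipe 2).
zandal would need dalorn and elmkel (Recipe 8), but elmkel is never obtained. liomar would need uleelm (Recipe 7), but uleelm is never obtained. No rule produces xelrun, and it is not given.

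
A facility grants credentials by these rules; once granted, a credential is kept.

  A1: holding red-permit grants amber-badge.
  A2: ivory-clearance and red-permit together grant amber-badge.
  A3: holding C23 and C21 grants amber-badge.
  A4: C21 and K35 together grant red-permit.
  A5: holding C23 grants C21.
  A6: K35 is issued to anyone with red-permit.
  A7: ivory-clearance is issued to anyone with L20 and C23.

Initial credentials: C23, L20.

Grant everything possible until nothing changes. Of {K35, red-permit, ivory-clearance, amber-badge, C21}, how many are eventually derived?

Holding C23 grants C21 (A5).
Holding L20 and C23 grants ivory-clearance (A7).
Holding C23 and C21 grants amber-badge (A3).
K35 would need red-permit (A6), but red-permit is never granted.
red-permit would need C21 and K35 (A4), but K35 is never granted.
ivory-clearance: reached.
amber-badge: reached.
C21: reached.
Reached: ivory-clearance, amber-badge, and C21 — 3 of the 5.

3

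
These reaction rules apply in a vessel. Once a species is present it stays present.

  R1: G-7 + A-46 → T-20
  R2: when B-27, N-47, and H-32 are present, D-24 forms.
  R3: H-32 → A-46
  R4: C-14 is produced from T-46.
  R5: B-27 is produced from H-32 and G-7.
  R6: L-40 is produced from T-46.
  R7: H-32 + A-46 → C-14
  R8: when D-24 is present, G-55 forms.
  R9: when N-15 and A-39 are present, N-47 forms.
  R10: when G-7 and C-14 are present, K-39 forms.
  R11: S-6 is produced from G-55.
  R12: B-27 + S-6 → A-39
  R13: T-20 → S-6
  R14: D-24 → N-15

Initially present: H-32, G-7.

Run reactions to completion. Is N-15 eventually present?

N-15 would need D-24 (R14), but D-24 never forms.

No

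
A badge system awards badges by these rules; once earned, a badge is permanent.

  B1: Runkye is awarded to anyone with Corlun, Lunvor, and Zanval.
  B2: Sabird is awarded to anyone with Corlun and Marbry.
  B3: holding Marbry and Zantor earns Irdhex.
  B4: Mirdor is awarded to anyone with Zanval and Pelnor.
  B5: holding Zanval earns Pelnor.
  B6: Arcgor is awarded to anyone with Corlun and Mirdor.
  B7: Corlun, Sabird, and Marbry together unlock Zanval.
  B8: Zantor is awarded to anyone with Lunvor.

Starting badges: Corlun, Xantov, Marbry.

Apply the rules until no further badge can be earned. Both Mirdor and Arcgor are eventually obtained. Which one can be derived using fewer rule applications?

Mirdor

Mirdor: With Corlun and Marbry, Sabird is earned (B2). With Corlun, Sabird, and Marbry, Zanval is earned (B7). With Zanval, Pelnor is earned (B5). With Zanval and Pelnor, Mirdor is earned (B4). [4 rule applications]
Arcgor: With Corlun and Marbry, Sabird is earned (B2). With Corlun, Sabird, and Marbry, Zanval is earned (B7). With Zanval, Pelnor is earned (B5). With Zanval and Pelnor, Mirdor is earned (B4). With Corlun and Mirdor, Arcgor is earned (B6). [5 rule applications]
Mirdor needs fewer.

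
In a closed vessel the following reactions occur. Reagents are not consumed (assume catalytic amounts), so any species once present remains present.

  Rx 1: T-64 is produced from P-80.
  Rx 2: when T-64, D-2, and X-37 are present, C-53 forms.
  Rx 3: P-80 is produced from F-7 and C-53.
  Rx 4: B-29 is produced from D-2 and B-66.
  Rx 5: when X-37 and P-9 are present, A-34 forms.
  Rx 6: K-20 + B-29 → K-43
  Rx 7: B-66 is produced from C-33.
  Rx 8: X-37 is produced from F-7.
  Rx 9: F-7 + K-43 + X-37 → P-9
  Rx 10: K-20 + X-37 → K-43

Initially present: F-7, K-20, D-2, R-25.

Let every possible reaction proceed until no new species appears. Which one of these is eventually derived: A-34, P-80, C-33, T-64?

F-7 present → X-37 forms (Rx 8).
K-20 and X-37 present → K-43 forms (Rx 10).
F-7, K-43, and X-37 present → P-9 forms (Rx 9).
X-37 and P-9 present → A-34 forms (Rx 5).
T-64 would need P-80 (Rx 1), but P-80 never forms. No rule produces C-33, and it is not given. P-80 would need F-7 and C-53 (Rx 3), but C-53 never forms.

A-34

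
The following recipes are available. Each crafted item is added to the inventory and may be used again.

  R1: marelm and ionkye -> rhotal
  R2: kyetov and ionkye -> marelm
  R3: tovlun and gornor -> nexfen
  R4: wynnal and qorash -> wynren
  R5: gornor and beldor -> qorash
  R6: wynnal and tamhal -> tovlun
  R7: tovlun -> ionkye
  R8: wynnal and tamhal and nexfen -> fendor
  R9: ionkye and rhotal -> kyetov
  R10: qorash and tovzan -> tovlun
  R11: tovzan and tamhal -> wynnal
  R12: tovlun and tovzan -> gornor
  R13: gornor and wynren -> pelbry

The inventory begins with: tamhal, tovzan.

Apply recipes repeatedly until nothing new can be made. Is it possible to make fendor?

Yes

tovzan and tamhal -> wynnal (R11).
wynnal and tamhal -> tovlun (R6).
Using R12, tovlun and tovzan make gornor.
tovlun and gornor -> nexfen (R3).
wynnal and tamhal and nexfen -> fendor (R8).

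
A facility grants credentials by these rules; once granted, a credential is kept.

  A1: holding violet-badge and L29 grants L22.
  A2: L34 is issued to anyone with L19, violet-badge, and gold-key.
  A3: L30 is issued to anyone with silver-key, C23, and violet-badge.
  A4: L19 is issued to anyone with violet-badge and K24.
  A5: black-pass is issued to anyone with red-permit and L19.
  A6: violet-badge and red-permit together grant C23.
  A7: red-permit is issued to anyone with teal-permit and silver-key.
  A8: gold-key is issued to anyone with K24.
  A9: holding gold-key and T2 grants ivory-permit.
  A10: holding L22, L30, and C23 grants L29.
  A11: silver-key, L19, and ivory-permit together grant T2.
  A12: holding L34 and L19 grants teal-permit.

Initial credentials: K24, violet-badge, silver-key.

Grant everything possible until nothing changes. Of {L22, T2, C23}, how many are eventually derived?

1

Holding K24 grants gold-key (A8).
Holding violet-badge and K24 grants L19 (A4).
Holding L19, violet-badge, and gold-key grants L34 (A2).
Holding L34 and L19 grants teal-permit (A12).
Holding teal-permit and silver-key grants red-permit (A7).
Holding violet-badge and red-permit grants C23 (A6).
L22 would need violet-badge and L29 (A1), but L29 is never granted.
T2 would need silver-key, L19, and ivory-permit (A11), but ivory-permit is never granted.
C23: reached.
Reached: C23 — 1 of the 3.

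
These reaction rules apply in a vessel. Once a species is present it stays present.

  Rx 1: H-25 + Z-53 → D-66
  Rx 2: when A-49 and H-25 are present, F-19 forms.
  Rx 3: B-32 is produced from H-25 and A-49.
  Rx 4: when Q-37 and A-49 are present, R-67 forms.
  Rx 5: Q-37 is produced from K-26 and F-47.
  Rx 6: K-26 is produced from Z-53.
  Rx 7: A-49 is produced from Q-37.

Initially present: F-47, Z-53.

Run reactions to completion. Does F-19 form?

No

F-19 would need A-49 and H-25 (Rx 2), but H-25 never forms.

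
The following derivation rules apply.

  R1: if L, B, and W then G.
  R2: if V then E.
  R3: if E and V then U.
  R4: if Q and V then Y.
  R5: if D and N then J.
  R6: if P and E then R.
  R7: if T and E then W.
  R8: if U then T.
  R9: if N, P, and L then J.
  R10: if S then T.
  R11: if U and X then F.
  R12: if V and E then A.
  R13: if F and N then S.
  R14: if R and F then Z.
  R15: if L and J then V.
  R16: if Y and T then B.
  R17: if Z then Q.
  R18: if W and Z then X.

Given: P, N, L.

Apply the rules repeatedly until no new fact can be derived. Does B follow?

B would need Y and T (R16), but Y is never established.

No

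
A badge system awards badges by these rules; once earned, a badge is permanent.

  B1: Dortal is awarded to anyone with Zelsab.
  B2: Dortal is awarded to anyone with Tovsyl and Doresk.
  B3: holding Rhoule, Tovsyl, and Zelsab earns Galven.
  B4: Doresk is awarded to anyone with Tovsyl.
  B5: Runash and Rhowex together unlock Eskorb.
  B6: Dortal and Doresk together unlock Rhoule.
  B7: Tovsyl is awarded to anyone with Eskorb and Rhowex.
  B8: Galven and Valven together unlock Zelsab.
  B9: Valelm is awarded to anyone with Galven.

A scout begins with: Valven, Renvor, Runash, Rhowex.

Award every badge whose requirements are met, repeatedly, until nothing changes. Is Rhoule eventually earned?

Yes

With Runash and Rhowex, Eskorb is earned (B5).
With Eskorb and Rhowex, Tovsyl is earned (B7).
With Tovsyl, Doresk is earned (B4).
With Tovsyl and Doresk, Dortal is earned (B2).
With Dortal and Doresk, Rhoule is earned (B6).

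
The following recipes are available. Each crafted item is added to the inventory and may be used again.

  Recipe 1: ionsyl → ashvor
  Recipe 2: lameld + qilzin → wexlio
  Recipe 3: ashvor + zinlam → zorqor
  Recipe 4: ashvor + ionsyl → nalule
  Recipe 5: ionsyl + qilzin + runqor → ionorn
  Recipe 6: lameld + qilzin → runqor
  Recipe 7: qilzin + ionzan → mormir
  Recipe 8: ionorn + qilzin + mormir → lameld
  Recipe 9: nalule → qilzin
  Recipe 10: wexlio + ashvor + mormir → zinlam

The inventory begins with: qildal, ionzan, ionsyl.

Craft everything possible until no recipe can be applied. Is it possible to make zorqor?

No

zorqor would need ashvor and zinlam (Recipe 3), but zinlam is never obtained.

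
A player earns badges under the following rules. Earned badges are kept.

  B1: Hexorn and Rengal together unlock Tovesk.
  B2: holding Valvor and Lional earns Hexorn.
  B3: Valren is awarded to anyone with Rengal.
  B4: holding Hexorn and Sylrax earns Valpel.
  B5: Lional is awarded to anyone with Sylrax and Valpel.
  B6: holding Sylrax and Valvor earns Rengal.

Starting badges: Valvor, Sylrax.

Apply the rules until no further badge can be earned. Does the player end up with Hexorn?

Hexorn would need Valvor and Lional (B2), but Lional is never earned.

No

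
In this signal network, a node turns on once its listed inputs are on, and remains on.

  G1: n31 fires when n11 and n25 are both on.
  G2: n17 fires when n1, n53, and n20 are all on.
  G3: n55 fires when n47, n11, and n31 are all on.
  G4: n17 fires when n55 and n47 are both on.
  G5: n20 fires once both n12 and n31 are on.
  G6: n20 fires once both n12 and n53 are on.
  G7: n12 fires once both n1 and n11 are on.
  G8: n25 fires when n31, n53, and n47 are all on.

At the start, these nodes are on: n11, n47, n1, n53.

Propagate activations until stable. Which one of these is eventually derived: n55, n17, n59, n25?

n17

G7: n1 and n11 on → n12 on.
G6: n12 and n53 on → n20 on.
G2: n1, n53, and n20 on → n17 on.
n25 would need n31, n53, and n47 (G8), but n31 never turns on. n55 would need n47, n11, and n31 (G3), but n31 never turns on. No rule produces n59, and it is not given.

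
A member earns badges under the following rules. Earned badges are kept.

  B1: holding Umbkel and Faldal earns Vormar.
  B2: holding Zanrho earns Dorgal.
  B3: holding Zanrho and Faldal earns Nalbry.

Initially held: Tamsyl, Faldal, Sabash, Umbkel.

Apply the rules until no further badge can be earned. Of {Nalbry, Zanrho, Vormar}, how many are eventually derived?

With Umbkel and Faldal, Vormar is earned (B1).
Nalbry would need Zanrho and Faldal (B3), but Zanrho is never earned.
No rule produces Zanrho, and it is not given.
Vormar: reached.
Reached: Vormar — 1 of the 3.

1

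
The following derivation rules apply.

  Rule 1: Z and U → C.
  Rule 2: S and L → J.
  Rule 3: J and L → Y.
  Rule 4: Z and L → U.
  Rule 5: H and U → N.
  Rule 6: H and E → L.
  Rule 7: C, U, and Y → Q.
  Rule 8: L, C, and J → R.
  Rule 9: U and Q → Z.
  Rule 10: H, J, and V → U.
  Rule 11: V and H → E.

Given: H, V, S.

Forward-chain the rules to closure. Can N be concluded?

From V and H, Rule 11 gives E.
H and E hold, so L follows (Rule 6).
S and L hold, so J follows (Rule 2).
H, J, and V hold, so U follows (Rule 10).
H and U hold, so N follows (Rule 5).

Yes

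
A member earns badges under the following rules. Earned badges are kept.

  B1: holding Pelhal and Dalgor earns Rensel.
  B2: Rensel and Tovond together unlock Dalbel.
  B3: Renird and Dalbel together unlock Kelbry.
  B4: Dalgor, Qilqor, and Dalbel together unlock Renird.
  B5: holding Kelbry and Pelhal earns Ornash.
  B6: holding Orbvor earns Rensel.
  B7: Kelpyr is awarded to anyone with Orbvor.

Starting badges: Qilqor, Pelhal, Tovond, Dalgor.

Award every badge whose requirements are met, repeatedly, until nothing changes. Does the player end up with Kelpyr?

No

Kelpyr would need Orbvor (B7), but Orbvor is never earned.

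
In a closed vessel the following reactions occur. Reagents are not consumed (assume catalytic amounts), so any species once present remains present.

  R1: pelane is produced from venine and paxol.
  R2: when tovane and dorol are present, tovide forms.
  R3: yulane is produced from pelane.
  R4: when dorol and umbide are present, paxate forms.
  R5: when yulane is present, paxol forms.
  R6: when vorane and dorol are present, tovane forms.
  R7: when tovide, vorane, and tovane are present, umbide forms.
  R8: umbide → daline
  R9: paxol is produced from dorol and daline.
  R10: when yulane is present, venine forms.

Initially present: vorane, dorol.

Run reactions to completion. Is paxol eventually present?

Yes

vorane and dorol present → tovane forms (R6).
tovane and dorol present → tovide forms (R2).
tovide, vorane, and tovane present → umbide forms (R7).
umbide present → daline forms (R8).
dorol and daline present → paxol forms (R9).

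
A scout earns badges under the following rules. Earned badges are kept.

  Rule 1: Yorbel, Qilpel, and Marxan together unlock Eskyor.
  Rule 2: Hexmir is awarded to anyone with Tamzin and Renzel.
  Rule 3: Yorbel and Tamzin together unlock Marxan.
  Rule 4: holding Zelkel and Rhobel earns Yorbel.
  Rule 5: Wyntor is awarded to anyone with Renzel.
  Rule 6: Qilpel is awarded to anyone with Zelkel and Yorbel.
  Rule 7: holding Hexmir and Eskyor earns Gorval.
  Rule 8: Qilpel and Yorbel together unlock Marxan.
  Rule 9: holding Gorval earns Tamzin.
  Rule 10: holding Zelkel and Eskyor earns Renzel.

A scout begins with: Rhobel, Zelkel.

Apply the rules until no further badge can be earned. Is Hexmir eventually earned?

No

Hexmir would need Tamzin and Renzel (Rule 2), but Tamzin is never earned.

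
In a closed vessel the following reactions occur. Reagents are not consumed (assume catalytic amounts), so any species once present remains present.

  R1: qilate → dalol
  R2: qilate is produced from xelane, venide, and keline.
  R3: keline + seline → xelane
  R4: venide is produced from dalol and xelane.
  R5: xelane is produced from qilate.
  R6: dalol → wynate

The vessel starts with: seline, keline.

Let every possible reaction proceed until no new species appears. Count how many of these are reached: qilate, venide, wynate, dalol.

0

qilate would need xelane, venide, and keline (R2), but venide never forms.
venide would need dalol and xelane (R4), but dalol never forms.
wynate would need dalol (R6), but dalol never forms.
dalol would need qilate (R1), but qilate never forms.
None of the 4 are reached.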